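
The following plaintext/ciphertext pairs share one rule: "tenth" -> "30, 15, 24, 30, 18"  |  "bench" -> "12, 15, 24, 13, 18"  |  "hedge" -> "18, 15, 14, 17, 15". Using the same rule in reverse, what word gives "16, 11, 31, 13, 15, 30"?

The number is (letter's place in the alphabet, a=1) + 10.
Undoing it on 16, 11, 31, 13, 15, 30: 16→(16−10)÷1=6=f, 11→(11−10)÷1=1=a, 31→(31−10)÷1=21=u, 13→(13−10)÷1=3=c, 15→(15−10)÷1=5=e, 30→(30−10)÷1=20=t.

faucet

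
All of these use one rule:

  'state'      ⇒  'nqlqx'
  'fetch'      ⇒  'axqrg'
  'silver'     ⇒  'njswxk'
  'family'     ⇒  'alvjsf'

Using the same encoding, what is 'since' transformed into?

s(18)→n(13) and t(19)→q(16) fit y≡3x+11 (mod 26); the inverse of 3 mod 26 is 9. This is an affine cipher: with a=0,…,z=25, each position x becomes (3x+11) mod 26.
On since: s(18)→3·18+11≡13=n; i(8)→3·8+11≡9=j; n(13)→3·13+11≡24=y; c(2)→3·2+11≡17=r; e(4)→3·4+11≡23=x (all mod 26).

njyrx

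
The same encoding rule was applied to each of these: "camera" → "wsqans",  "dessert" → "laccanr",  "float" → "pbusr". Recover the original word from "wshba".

This is an affine cipher: with a=0,…,z=25, each position x becomes (15x+18) mod 26.
Undoing it on wshba: w(22)→7·(22−18)≡2=c; s(18)→7·(18−18)≡0=a; h(7)→7·(7−18)≡1=b; b(1)→7·(1−18)≡11=l; a(0)→7·(0−18)≡4=e (all mod 26).

cable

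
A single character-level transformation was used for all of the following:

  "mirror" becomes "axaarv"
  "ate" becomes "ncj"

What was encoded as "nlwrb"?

since

The output letters match the input read backwards, each shifted +9: mirror reversed is rorrim. Read the word backwards and shift each letter +9.
Reversing it on nlwrb: shift back: n−9=e, l−9=c, w−9=n, r−9=i, b−9=s → ecnis; then reverse → since.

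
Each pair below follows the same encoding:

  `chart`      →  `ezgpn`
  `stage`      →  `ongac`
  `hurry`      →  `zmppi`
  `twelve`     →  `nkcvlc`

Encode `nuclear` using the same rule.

c(2)→e(4) and h(7)→z(25) fit y≡25x+6 (mod 26); the inverse of 25 mod 26 is 25. This is an affine cipher: with a=0,…,z=25, each position x becomes (25x+6) mod 26.
On nuclear: n(13)→25·13+6≡19=t; u(20)→25·20+6≡12=m; c(2)→25·2+6≡4=e; l(11)→25·11+6≡21=v; e(4)→25·4+6≡2=c; a(0)→25·0+6≡6=g; r(17)→25·17+6≡15=p (all mod 26).

tmevcgp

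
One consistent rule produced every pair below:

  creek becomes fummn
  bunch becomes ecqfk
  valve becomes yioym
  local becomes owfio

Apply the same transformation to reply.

Vowels shift forward by 8 and consonants shift forward by 3.
For reply: r(cons)+3=u, e(vowel)+8=m, p(cons)+3=s, l(cons)+3=o, y(cons)+3=b.

umsob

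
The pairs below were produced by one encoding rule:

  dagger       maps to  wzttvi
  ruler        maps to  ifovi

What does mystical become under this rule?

This is the alphabet-reversal cipher (Atbash): a becomes z, b becomes y, etc.
On mystical: m↔n, y↔b, s↔h, t↔g, i↔r, c↔x, a↔z, l↔o.

nbhgrxzo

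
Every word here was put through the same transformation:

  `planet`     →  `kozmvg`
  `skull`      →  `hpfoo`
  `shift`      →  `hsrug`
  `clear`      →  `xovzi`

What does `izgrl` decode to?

ratio

p(15)→k(10) and l(11)→o(14) fit y≡25x+25 (mod 26); the inverse of 25 mod 26 is 25. Each letter's alphabet position (a=0..z=25) is mapped through 25·x+25 mod 26 — an affine cipher.
Decoding izgrl: i(8)→25·(8−25)≡17=r; z(25)→25·(25−25)≡0=a; g(6)→25·(6−25)≡19=t; r(17)→25·(17−25)≡8=i; l(11)→25·(11−25)≡14=o (all mod 26).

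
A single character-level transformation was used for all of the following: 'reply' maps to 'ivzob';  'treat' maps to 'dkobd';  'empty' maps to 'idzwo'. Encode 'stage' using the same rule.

The output letters match the input read backwards, each shifted +10: reply reversed is ylper. The word is reversed, then every letter is shifted forward by 10.
Applying it to stage: reverse → egats; then shift: e+10=o, g+10=q, a+10=k, t+10=d, s+10=c.

oqkdc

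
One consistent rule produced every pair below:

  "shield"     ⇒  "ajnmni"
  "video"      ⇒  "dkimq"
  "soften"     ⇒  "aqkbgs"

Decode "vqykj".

notch

Shifts by position in shield: pos 0: s→a (+8), pos 1: h→j (+2), pos 2: i→n (+5), pos 3: e→m (+8), pos 4: l→n (+2), pos 5: d→i (+5) — repeating every 3. A repeating key of period 3 is used — shifts +8, +2, +5 over and over.
Undoing it on vqykj: v−8=n, q−2=o, y−5=t, k−8=c, j−2=h.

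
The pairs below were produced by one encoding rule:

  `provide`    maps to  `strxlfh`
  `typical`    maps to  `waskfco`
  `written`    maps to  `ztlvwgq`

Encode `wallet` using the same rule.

A repeating key of period 2 is used — shifts +3, +2 over and over.
On wallet: w+3=z, a+2=c, l+3=o, l+2=n, e+3=h, t+2=v.

zconhv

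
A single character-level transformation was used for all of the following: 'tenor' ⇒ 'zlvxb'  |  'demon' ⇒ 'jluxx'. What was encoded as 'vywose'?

profit

In tenor: t→z is +6, e→l is +7, n→v is +8, o→x is +9 — the shift increases by 1 each position. Letter i (0-indexed) is shifted by i+6, so successive shifts are 6, 7, 8, ….
Decoding vywose: v−6=p, y−7=r, w−8=o, o−9=f, s−10=i, e−11=t.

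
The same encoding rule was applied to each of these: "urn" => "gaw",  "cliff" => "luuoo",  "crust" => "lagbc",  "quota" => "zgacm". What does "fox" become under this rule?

oag

Vowels shift forward by 12 and consonants shift forward by 9.
Applying it to fox: f(cons)+9=o, o(vowel)+12=a, x(cons)+9=g.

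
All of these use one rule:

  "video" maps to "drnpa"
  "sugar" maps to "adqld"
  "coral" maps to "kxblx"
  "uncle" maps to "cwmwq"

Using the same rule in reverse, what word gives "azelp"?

The shift increases by 1 at each position, starting from +8: 8, 9, 10, ….
Decoding azelp: a−8=s, z−9=q, e−10=u, l−11=a, p−12=d.

squad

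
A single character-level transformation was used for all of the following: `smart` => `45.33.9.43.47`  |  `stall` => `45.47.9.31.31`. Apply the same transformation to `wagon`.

53.9.21.37.35

s(#19)→45 and m(#13)→33: differences scale by 2, so n = 2·pos + 7. Each letter becomes 2×(its alphabet position, a=1..z=26) + 7.
Applying it to wagon: w=23→53, a=1→9, g=7→21, o=15→37, n=14→35.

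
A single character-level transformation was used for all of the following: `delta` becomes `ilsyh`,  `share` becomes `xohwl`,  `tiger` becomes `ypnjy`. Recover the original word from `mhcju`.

Shifts by position in delta: pos 0: d→i (+5), pos 1: e→l (+7), pos 2: l→s (+7), pos 3: t→y (+5), pos 4: a→h (+7) — repeating every 3. A repeating key of period 3 is used — shifts +5, +7, +7 over and over.
Undoing it on mhcju: m−5=h, h−7=a, c−7=v, j−5=e, u−7=n.

haven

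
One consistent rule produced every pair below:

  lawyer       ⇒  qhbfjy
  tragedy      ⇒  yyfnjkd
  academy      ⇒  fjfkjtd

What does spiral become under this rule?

xwnyfs

Shifts by position in lawyer: pos 0: l→q (+5), pos 1: a→h (+7), pos 2: w→b (+5), pos 3: y→f (+7) — repeating every 2. A repeating key of period 2 is used — shifts +5, +7 over and over.
For spiral: s+5=x, p+7=w, i+5=n, r+7=y, a+5=f, l+7=s.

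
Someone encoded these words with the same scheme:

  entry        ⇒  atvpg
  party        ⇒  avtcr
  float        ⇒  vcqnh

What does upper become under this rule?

tgrrw

The output letters match the input read backwards, each shifted +2: entry reversed is yrtne. The word is reversed, then every letter is shifted forward by 2.
On upper: reverse → reppu; then shift: r+2=t, e+2=g, p+2=r, p+2=r, u+2=w.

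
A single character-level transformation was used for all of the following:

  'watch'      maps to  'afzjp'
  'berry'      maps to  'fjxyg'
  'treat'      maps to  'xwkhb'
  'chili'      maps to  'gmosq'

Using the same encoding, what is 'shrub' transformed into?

wmxbj

The shift increases by 1 at each position, starting from +4: 4, 5, 6, ….
Applying it to shrub: s+4=w, h+5=m, r+6=x, u+7=b, b+8=j.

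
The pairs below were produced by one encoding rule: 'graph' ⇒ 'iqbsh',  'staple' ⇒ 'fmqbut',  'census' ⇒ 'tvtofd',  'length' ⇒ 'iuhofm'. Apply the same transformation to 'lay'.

zbm

The output letters match the input read backwards, each shifted +1: graph reversed is hparg. The word is reversed, then every letter is shifted forward by 1.
On lay: reverse → yal; then shift: y+1=z, a+1=b, l+1=m.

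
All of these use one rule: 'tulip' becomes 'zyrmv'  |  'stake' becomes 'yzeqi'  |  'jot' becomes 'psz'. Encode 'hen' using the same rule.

nit

The shift depends on letter class: consonant t→z is +6, but vowel u→y is +4. Two shifts are in play — +4 for a/e/i/o/u, +6 for every other letter.
Applying it to hen: h(cons)+6=n, e(vowel)+4=i, n(cons)+6=t.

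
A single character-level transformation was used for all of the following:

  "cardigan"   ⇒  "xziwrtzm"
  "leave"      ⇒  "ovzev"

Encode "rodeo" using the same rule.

ilwvl

Each pair mirrors across the alphabet (c↔x, a↔z, r↔i): positions sum to 25. Letters are reflected about the middle of the alphabet (position → 25−position): Atbash.
For rodeo: r↔i, o↔l, d↔w, e↔v, o↔l.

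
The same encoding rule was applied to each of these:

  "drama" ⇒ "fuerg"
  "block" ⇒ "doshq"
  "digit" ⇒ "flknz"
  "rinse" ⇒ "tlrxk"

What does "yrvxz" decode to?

worst

In drama: d→f is +2, r→u is +3, a→e is +4, m→r is +5 — the shift increases by 1 each position. Letter i (0-indexed) is shifted by i+2, so successive shifts are 2, 3, 4, ….
Decoding yrvxz: y−2=w, r−3=o, v−4=r, x−5=s, z−6=t.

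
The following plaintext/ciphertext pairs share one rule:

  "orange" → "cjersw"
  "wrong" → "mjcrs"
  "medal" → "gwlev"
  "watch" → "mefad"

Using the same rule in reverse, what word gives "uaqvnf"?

o(14)→c(2) and r(17)→j(9) fit y≡11x+4 (mod 26); the inverse of 11 mod 26 is 19. Treating letters as 0–25, the rule is x ↦ 11x + 4 (mod 26).
Decoding uaqvnf: u(20)→19·(20−4)≡18=s; a(0)→19·(0−4)≡2=c; q(16)→19·(16−4)≡20=u; v(21)→19·(21−4)≡11=l; n(13)→19·(13−4)≡15=p; f(5)→19·(5−4)≡19=t (all mod 26).

sculpt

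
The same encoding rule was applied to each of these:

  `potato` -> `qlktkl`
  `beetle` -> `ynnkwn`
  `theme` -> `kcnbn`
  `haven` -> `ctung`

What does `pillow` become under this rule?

qhwwlz

p(15)→q(16) and o(14)→l(11) fit y≡5x+19 (mod 26); the inverse of 5 mod 26 is 21. Treating letters as 0–25, the rule is x ↦ 5x + 19 (mod 26).
On pillow: p(15)→5·15+19≡16=q; i(8)→5·8+19≡7=h; l(11)→5·11+19≡22=w; l(11)→5·11+19≡22=w; o(14)→5·14+19≡11=l; w(22)→5·22+19≡25=z (all mod 26).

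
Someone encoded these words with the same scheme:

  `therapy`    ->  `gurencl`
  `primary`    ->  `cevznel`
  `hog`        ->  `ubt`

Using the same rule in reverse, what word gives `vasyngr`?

Every letter moves 13 places later in the alphabet, wrapping around z→a.
Reversing it on vasyngr: v−13=i, a−13=n, s−13=f, y−13=l, n−13=a, g−13=t, r−13=e.

inflate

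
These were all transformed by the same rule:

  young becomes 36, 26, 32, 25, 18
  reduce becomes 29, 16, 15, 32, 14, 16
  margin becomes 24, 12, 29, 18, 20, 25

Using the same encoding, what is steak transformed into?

y is letter #25 and maps to 36: an offset of 11. Each letter is replaced by its alphabet position (a=1..z=26) + 11.
For steak: s=19→30, t=20→31, e=5→16, a=1→12, k=11→22.

30, 31, 16, 12, 22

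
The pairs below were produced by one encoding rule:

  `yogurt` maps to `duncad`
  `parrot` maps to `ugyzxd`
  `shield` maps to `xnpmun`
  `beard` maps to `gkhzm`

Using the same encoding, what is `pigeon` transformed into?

uonmxx

Letter i (0-indexed) is shifted by i+5, so successive shifts are 5, 6, 7, ….
On pigeon: p+5=u, i+6=o, g+7=n, e+8=m, o+9=x, n+10=x.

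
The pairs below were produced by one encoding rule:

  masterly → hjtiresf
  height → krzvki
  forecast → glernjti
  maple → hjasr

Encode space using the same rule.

m(12)→h(7) and a(0)→j(9) fit y≡15x+9 (mod 26); the inverse of 15 mod 26 is 7. This is an affine cipher: with a=0,…,z=25, each position x becomes (15x+9) mod 26.
Applying it to space: s(18)→15·18+9≡19=t; p(15)→15·15+9≡0=a; a(0)→15·0+9≡9=j; c(2)→15·2+9≡13=n; e(4)→15·4+9≡17=r (all mod 26).

tajnr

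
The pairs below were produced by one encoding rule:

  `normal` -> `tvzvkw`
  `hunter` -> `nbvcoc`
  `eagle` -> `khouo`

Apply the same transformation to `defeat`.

jlnnke

In normal: n→t is +6, o→v is +7, r→z is +8, m→v is +9 — the shift increases by 1 each position. Letter i (0-indexed) is shifted by i+6, so successive shifts are 6, 7, 8, ….
Applying it to defeat: d+6=j, e+7=l, f+8=n, e+9=n, a+10=k, t+11=e.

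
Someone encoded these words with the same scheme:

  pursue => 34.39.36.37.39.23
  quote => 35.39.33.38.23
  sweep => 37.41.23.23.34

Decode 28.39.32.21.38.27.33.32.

junction

p is letter #16 and maps to 34: an offset of 18. Letters become their 1-based position plus 18 (so a→19, b→20, …).
Undoing it on 28.39.32.21.38.27.33.32: 28→(28−18)÷1=10=j, 39→(39−18)÷1=21=u, 32→(32−18)÷1=14=n, 21→(21−18)÷1=3=c, 38→(38−18)÷1=20=t, 27→(27−18)÷1=9=i, 33→(33−18)÷1=15=o, 32→(32−18)÷1=14=n.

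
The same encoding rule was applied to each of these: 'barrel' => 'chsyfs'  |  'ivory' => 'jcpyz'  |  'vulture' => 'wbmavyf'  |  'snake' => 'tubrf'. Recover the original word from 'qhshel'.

parade

Shifts by position in barrel: pos 0: b→c (+1), pos 1: a→h (+7), pos 2: r→s (+1), pos 3: r→y (+7) — repeating every 2. The shifts repeat in a cycle of length 2: positions 0,1,… shift by +1, +7, then the pattern repeats.
Reversing it on qhshel: q−1=p, h−7=a, s−1=r, h−7=a, e−1=d, l−7=e.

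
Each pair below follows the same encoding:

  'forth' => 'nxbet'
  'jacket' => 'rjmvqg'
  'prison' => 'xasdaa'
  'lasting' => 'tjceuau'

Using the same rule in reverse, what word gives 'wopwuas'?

Letter i (0-indexed) is shifted by i+8, so successive shifts are 8, 9, 10, ….
Reversing it on wopwuas: w−8=o, o−9=f, p−10=f, w−11=l, u−12=i, a−13=n, s−14=e.

offline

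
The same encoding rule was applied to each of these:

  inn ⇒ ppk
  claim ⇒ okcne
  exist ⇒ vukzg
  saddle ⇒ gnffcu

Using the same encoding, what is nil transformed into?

The output letters match the input read backwards, each shifted +2: inn reversed is nni. Two steps: reverse the string, then apply a Caesar shift of +2.
On nil: reverse → lin; then shift: l+2=n, i+2=k, n+2=p.

nkp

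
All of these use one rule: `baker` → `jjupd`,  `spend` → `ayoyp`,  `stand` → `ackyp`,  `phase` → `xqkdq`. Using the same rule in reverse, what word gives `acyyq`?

stone

In baker: b→j is +8, a→j is +9, k→u is +10, e→p is +11 — the shift increases by 1 each position. Each letter shifts forward by (position + 8), i.e. 8, 9, 10, … — the shift grows by one for each successive letter.
Reversing it on acyyq: a−8=s, c−9=t, y−10=o, y−11=n, q−12=e.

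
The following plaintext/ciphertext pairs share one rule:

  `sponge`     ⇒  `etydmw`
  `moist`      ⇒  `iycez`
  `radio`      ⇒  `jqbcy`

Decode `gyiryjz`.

comfort

Treating letters as 0–25, the rule is x ↦ 21x + 16 (mod 26).
Decoding gyiryjz: g(6)→5·(6−16)≡2=c; y(24)→5·(24−16)≡14=o; i(8)→5·(8−16)≡12=m; r(17)→5·(17−16)≡5=f; y(24)→5·(24−16)≡14=o; j(9)→5·(9−16)≡17=r; z(25)→5·(25−16)≡19=t (all mod 26).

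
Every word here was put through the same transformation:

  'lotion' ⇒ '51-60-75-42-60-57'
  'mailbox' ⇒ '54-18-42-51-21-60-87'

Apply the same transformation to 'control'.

l(#12)→51 and o(#15)→60: differences scale by 3, so n = 3·pos + 15. Each letter becomes 3×(its alphabet position, a=1..z=26) + 15.
On control: c=3→24, o=15→60, n=14→57, t=20→75, r=18→69, o=15→60, l=12→51.

24-60-57-75-69-60-51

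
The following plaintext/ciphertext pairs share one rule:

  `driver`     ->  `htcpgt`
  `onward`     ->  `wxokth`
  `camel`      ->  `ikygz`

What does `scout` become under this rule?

d(3)→h(7) and r(17)→t(19) fit y≡25x+10 (mod 26); the inverse of 25 mod 26 is 25. Each letter's alphabet position (a=0..z=25) is mapped through 25·x+10 mod 26 — an affine cipher.
For scout: s(18)→25·18+10≡18=s; c(2)→25·2+10≡8=i; o(14)→25·14+10≡22=w; u(20)→25·20+10≡16=q; t(19)→25·19+10≡17=r (all mod 26).

siwqr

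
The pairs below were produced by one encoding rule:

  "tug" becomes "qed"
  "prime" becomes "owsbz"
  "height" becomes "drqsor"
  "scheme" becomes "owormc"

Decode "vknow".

medal

The output letters match the input read backwards, each shifted +10: tug reversed is gut. The word is reversed, then every letter is shifted forward by 10.
Undoing it on vknow: shift back: v−10=l, k−10=a, n−10=d, o−10=e, w−10=m → ladem; then reverse → medal.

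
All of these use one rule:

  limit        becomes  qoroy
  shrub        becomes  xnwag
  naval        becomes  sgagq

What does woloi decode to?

rigid

Shifts by position in limit: pos 0: l→q (+5), pos 1: i→o (+6), pos 2: m→r (+5), pos 3: i→o (+6) — repeating every 2. The shifts repeat in a cycle of length 2: positions 0,1,… shift by +5, +6, then the pattern repeats.
Undoing it on woloi: w−5=r, o−6=i, l−5=g, o−6=i, i−5=d.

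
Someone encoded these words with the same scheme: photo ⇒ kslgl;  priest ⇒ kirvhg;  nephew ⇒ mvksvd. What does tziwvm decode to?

Each letter is replaced by its mirror in the alphabet: a↔z, b↔y, c↔x, and so on (the Atbash cipher).
Decoding tziwvm: t↔g, z↔a, i↔r, w↔d, v↔e, m↔n.

garden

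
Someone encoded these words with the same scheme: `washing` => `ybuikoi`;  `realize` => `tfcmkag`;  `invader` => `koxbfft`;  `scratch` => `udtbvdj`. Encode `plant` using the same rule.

rmcov

Shifts by position in washing: pos 0: w→y (+2), pos 1: a→b (+1), pos 2: s→u (+2), pos 3: h→i (+1) — repeating every 2. It's a Vigenère-style cipher with numeric key [2,1]: position i shifts by key[i mod 2].
Applying it to plant: p+2=r, l+1=m, a+2=c, n+1=o, t+2=v.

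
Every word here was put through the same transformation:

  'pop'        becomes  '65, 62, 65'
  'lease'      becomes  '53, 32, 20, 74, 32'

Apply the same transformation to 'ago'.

20, 38, 62

The formula is n = 3×(alphabet index, a=1) + 17.
For ago: a=1→20, g=7→38, o=15→62.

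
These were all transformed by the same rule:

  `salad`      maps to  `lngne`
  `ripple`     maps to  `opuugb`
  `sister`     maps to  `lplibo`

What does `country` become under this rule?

hxfaiot

s(18)→l(11) and a(0)→n(13) fit y≡23x+13 (mod 26); the inverse of 23 mod 26 is 17. This is an affine cipher: with a=0,…,z=25, each position x becomes (23x+13) mod 26.
For country: c(2)→23·2+13≡7=h; o(14)→23·14+13≡23=x; u(20)→23·20+13≡5=f; n(13)→23·13+13≡0=a; t(19)→23·19+13≡8=i; r(17)→23·17+13≡14=o; y(24)→23·24+13≡19=t (all mod 26).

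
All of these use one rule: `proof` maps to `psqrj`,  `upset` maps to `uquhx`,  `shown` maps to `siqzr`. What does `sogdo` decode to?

In proof: p→p is +0, r→s is +1, o→q is +2, o→r is +3 — the shift increases by 1 each position. The shift increases by 1 at each position, starting from +0: 0, 1, 2, ….
Reversing it on sogdo: s−0=s, o−1=n, g−2=e, d−3=a, o−4=k.

sneak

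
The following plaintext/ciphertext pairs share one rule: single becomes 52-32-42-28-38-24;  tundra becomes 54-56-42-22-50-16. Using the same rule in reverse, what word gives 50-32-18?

rib

s(#19)→52 and i(#9)→32: differences scale by 2, so n = 2·pos + 14. With a=1..z=26, the number is 2·pos + 14.
Reversing it on 50-32-18: 50→(50−14)÷2=18=r, 32→(32−14)÷2=9=i, 18→(18−14)÷2=2=b.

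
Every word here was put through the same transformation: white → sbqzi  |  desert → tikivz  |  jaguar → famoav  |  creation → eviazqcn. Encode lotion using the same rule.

w(22)→s(18) and h(7)→b(1) fit y≡15x+0 (mod 26); the inverse of 15 mod 26 is 7. Each letter's alphabet position (a=0..z=25) is mapped through 15·x+0 mod 26 — an affine cipher.
Applying it to lotion: l(11)→15·11+0≡9=j; o(14)→15·14+0≡2=c; t(19)→15·19+0≡25=z; i(8)→15·8+0≡16=q; o(14)→15·14+0≡2=c; n(13)→15·13+0≡13=n (all mod 26).

jczqcn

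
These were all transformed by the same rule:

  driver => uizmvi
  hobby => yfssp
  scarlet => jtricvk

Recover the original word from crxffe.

Each letter is shifted forward by 17 in the alphabet (a Caesar shift of +17).
Reversing it on crxffe: c−17=l, r−17=a, x−17=g, f−17=o, f−17=o, e−17=n.

lagoon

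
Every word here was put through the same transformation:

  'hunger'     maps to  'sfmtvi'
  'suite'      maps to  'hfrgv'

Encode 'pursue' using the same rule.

Letters are reflected about the middle of the alphabet (position → 25−position): Atbash.
Applying it to pursue: p↔k, u↔f, r↔i, s↔h, u↔f, e↔v.

kfihfv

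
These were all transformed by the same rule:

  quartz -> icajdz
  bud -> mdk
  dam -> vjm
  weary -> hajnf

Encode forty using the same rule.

hcaxo

The output letters match the input read backwards, each shifted +9: quartz reversed is ztrauq. The word is reversed, then every letter is shifted forward by 9.
Applying it to forty: reverse → ytrof; then shift: y+9=h, t+9=c, r+9=a, o+9=x, f+9=o.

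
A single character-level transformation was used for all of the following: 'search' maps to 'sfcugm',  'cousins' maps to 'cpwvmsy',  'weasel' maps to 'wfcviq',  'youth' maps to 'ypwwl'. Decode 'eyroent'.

In search: s→s is +0, e→f is +1, a→c is +2, r→u is +3 — the shift increases by 1 each position. The shift increases by 1 at each position, starting from +0: 0, 1, 2, ….
Undoing it on eyroent: e−0=e, y−1=x, r−2=p, o−3=l, e−4=a, n−5=i, t−6=n.

explain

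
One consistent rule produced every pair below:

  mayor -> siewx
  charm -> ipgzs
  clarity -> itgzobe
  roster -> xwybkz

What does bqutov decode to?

violin

Shifts by position in mayor: pos 0: m→s (+6), pos 1: a→i (+8), pos 2: y→e (+6), pos 3: o→w (+8) — repeating every 2. A repeating key of period 2 is used — shifts +6, +8 over and over.
Undoing it on bqutov: b−6=v, q−8=i, u−6=o, t−8=l, o−6=i, v−8=n.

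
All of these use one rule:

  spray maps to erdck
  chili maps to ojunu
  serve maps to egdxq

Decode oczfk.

candy

Shifts by position in spray: pos 0: s→e (+12), pos 1: p→r (+2), pos 2: r→d (+12), pos 3: a→c (+2) — repeating every 2. It's a Vigenère-style cipher with numeric key [12,2]: position i shifts by key[i mod 2].
Undoing it on oczfk: o−12=c, c−2=a, z−12=n, f−2=d, k−12=y.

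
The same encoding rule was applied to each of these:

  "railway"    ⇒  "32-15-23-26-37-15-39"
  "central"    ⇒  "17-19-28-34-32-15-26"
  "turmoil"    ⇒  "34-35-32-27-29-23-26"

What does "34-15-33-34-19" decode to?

r is letter #18 and maps to 32: an offset of 14. Each letter is replaced by its alphabet position (a=1..z=26) + 14.
Decoding 34-15-33-34-19: 34→(34−14)÷1=20=t, 15→(15−14)÷1=1=a, 33→(33−14)÷1=19=s, 34→(34−14)÷1=20=t, 19→(19−14)÷1=5=e.

taste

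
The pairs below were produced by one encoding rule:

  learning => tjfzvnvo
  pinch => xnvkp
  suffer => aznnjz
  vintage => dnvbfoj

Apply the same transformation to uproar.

The shift depends on letter class: consonant l→t is +8, but vowel e→j is +5. Vowels shift forward by 5 and consonants shift forward by 8.
For uproar: u(vowel)+5=z, p(cons)+8=x, r(cons)+8=z, o(vowel)+5=t, a(vowel)+5=f, r(cons)+8=z.

zxztfz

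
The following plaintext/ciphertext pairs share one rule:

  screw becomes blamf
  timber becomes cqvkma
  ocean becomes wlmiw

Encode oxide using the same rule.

wgqmm

Two shifts are in play — +8 for a/e/i/o/u, +9 for every other letter.
On oxide: o(vowel)+8=w, x(cons)+9=g, i(vowel)+8=q, d(cons)+9=m, e(vowel)+8=m.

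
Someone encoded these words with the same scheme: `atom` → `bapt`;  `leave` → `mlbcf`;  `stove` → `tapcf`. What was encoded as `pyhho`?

organ

It's a Vigenère-style cipher with numeric key [1,7]: position i shifts by key[i mod 2].
Undoing it on pyhho: p−1=o, y−7=r, h−1=g, h−7=a, o−1=n.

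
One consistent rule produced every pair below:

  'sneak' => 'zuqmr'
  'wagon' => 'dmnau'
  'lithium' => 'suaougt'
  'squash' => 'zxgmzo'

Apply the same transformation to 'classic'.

The rule splits by letter class: vowels +12, consonants +7.
Applying it to classic: c(cons)+7=j, l(cons)+7=s, a(vowel)+12=m, s(cons)+7=z, s(cons)+7=z, i(vowel)+12=u, c(cons)+7=j.

jsmzzuj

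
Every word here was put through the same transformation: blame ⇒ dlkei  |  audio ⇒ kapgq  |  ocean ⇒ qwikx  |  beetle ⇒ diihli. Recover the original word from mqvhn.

worth

Treating letters as 0–25, the rule is x ↦ 19x + 10 (mod 26).
Reversing it on mqvhn: m(12)→11·(12−10)≡22=w; q(16)→11·(16−10)≡14=o; v(21)→11·(21−10)≡17=r; h(7)→11·(7−10)≡19=t; n(13)→11·(13−10)≡7=h (all mod 26).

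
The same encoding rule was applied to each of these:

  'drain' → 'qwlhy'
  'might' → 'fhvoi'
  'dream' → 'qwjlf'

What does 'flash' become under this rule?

Each letter's alphabet position (a=0..z=25) is mapped through 19·x+11 mod 26 — an affine cipher.
For flash: f(5)→19·5+11≡2=c; l(11)→19·11+11≡12=m; a(0)→19·0+11≡11=l; s(18)→19·18+11≡15=p; h(7)→19·7+11≡14=o (all mod 26).

cmlpo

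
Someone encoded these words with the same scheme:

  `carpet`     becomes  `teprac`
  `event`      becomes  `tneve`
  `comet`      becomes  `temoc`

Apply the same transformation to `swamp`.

It's just the letters in reverse order.
On swamp: reverse → pmaws.

pmaws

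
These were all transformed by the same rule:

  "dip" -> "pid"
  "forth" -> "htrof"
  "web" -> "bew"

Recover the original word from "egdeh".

hedge

The output letters match the input read backwards: dip reversed is pid. It's just the letters in reverse order.
Undoing it on egdeh: then reverse → hedge.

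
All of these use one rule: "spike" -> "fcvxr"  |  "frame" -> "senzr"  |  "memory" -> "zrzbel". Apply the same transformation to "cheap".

purnc

Compare letters: s→f is +13, p→c is +13, i→v is +13 — a constant shift. Every letter moves 13 places later in the alphabet, wrapping around z→a.
Applying it to cheap: c+13=p, h+13=u, e+13=r, a+13=n, p+13=c.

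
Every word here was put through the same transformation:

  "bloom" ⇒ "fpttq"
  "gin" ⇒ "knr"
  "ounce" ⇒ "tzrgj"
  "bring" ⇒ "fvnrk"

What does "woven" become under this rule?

atzjr

Vowels shift forward by 5 and consonants shift forward by 4.
On woven: w(cons)+4=a, o(vowel)+5=t, v(cons)+4=z, e(vowel)+5=j, n(cons)+4=r.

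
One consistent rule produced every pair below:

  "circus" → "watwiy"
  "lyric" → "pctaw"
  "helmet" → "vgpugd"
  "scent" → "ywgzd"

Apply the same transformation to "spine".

yjazg

c(2)→w(22) and i(8)→a(0) fit y≡5x+12 (mod 26); the inverse of 5 mod 26 is 21. Each letter's alphabet position (a=0..z=25) is mapped through 5·x+12 mod 26 — an affine cipher.
On spine: s(18)→5·18+12≡24=y; p(15)→5·15+12≡9=j; i(8)→5·8+12≡0=a; n(13)→5·13+12≡25=z; e(4)→5·4+12≡6=g (all mod 26).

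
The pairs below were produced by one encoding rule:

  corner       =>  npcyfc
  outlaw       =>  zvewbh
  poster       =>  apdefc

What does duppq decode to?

steep

It's a Vigenère-style cipher with numeric key [11,1,11]: position i shifts by key[i mod 3].
Decoding duppq: d−11=s, u−1=t, p−11=e, p−11=e, q−1=p.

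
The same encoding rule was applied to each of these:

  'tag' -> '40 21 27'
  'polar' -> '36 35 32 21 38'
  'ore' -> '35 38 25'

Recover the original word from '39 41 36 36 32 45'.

t is letter #20 and maps to 40: an offset of 20. The number is (letter's place in the alphabet, a=1) + 20.
Reversing it on 39 41 36 36 32 45: 39→(39−20)÷1=19=s, 41→(41−20)÷1=21=u, 36→(36−20)÷1=16=p, 36→(36−20)÷1=16=p, 32→(32−20)÷1=12=l, 45→(45−20)÷1=25=y.

supply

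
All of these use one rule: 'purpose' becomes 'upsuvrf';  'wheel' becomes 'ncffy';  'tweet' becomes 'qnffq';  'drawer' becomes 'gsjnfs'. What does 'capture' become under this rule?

hjuqpsf

p(15)→u(20) and u(20)→p(15) fit y≡25x+9 (mod 26); the inverse of 25 mod 26 is 25. This is an affine cipher: with a=0,…,z=25, each position x becomes (25x+9) mod 26.
On capture: c(2)→25·2+9≡7=h; a(0)→25·0+9≡9=j; p(15)→25·15+9≡20=u; t(19)→25·19+9≡16=q; u(20)→25·20+9≡15=p; r(17)→25·17+9≡18=s; e(4)→25·4+9≡5=f (all mod 26).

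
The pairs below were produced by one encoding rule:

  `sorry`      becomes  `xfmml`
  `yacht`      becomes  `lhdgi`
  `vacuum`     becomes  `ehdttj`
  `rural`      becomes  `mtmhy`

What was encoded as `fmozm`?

order

This is an affine cipher: with a=0,…,z=25, each position x becomes (11x+7) mod 26.
Reversing it on fmozm: f(5)→19·(5−7)≡14=o; m(12)→19·(12−7)≡17=r; o(14)→19·(14−7)≡3=d; z(25)→19·(25−7)≡4=e; m(12)→19·(12−7)≡17=r (all mod 26).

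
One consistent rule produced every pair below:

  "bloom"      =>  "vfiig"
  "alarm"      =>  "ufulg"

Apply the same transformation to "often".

Compare letters: b→v is +20, l→f is +20, o→i is +20 — a constant shift. Each letter is shifted forward by 20 in the alphabet (a Caesar shift of +20).
For often: o+20=i, f+20=z, t+20=n, e+20=y, n+20=h.

iznyh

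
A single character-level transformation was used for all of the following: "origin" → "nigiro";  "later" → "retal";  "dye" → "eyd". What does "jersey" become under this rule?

yesrej

The output letters match the input read backwards: origin reversed is nigiro. It's just the letters in reverse order.
On jersey: reverse → yesrej.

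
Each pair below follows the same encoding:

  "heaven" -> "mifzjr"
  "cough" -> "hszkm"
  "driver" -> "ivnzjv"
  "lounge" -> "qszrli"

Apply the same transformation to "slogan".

xptkfr

The shifts repeat in a cycle of length 2: positions 0,1,… shift by +5, +4, then the pattern repeats.
Applying it to slogan: s+5=x, l+4=p, o+5=t, g+4=k, a+5=f, n+4=r.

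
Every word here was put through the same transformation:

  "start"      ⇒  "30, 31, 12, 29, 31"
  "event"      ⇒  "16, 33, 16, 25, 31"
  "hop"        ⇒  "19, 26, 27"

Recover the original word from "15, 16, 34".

s is letter #19 and maps to 30: an offset of 11. Each letter is replaced by its alphabet position (a=1..z=26) + 11.
Decoding 15, 16, 34: 15→(15−11)÷1=4=d, 16→(16−11)÷1=5=e, 34→(34−11)÷1=23=w.

dew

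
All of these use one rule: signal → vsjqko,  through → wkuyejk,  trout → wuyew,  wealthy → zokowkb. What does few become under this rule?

The shift depends on letter class: consonant s→v is +3, but vowel i→s is +10. Two shifts are in play — +10 for a/e/i/o/u, +3 for every other letter.
On few: f(cons)+3=i, e(vowel)+10=o, w(cons)+3=z.

ioz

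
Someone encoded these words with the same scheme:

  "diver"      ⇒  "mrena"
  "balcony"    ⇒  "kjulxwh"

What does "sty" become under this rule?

bch

Compare letters: d→m is +9, i→r is +9, v→e is +9 — a constant shift. This is a Caesar cipher with shift 9.
For sty: s+9=b, t+9=c, y+9=h.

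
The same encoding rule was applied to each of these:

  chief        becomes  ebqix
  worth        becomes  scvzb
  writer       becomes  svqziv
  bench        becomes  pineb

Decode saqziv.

waiter

Treating letters as 0–25, the rule is x ↦ 15x + 0 (mod 26).
Reversing it on saqziv: s(18)→7·(18−0)≡22=w; a(0)→7·(0−0)≡0=a; q(16)→7·(16−0)≡8=i; z(25)→7·(25−0)≡19=t; i(8)→7·(8−0)≡4=e; v(21)→7·(21−0)≡17=r (all mod 26).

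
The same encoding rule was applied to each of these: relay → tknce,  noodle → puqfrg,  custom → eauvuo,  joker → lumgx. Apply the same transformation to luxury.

nazwxa

Shifts by position in relay: pos 0: r→t (+2), pos 1: e→k (+6), pos 2: l→n (+2), pos 3: a→c (+2), pos 4: y→e (+6) — repeating every 3. It's a Vigenère-style cipher with numeric key [2,6,2]: position i shifts by key[i mod 3].
On luxury: l+2=n, u+6=a, x+2=z, u+2=w, r+6=x, y+2=a.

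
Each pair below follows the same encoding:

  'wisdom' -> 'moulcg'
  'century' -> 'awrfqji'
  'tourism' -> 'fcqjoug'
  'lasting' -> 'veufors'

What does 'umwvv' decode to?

w(22)→m(12) and i(8)→o(14) fit y≡11x+4 (mod 26); the inverse of 11 mod 26 is 19. Treating letters as 0–25, the rule is x ↦ 11x + 4 (mod 26).
Decoding umwvv: u(20)→19·(20−4)≡18=s; m(12)→19·(12−4)≡22=w; w(22)→19·(22−4)≡4=e; v(21)→19·(21−4)≡11=l; v(21)→19·(21−4)≡11=l (all mod 26).

swell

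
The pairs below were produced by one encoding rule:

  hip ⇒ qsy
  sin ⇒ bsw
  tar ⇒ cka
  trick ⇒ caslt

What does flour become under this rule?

The shift depends on letter class: consonant h→q is +9, but vowel i→s is +10. Two shifts are in play — +10 for a/e/i/o/u, +9 for every other letter.
For flour: f(cons)+9=o, l(cons)+9=u, o(vowel)+10=y, u(vowel)+10=e, r(cons)+9=a.

ouyea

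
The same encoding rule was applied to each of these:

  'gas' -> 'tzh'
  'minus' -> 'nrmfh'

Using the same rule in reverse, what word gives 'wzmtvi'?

danger

Letters are reflected about the middle of the alphabet (position → 25−position): Atbash.
Undoing it on wzmtvi: w↔d, z↔a, m↔n, t↔g, v↔e, i↔r.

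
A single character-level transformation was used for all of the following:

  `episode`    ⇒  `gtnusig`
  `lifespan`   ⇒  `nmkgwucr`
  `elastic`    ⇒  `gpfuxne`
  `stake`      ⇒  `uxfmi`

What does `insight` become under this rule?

krxkkmv

Shifts by position in episode: pos 0: e→g (+2), pos 1: p→t (+4), pos 2: i→n (+5), pos 3: s→u (+2), pos 4: o→s (+4), pos 5: d→i (+5) — repeating every 3. The shifts repeat in a cycle of length 3: positions 0,1,… shift by +2, +4, +5, then the pattern repeats.
On insight: i+2=k, n+4=r, s+5=x, i+2=k, g+4=k, h+5=m, t+2=v.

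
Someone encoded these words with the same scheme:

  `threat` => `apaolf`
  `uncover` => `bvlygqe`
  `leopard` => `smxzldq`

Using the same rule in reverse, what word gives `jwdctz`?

cousin

In threat: t→a is +7, h→p is +8, r→a is +9, e→o is +10 — the shift increases by 1 each position. Letter i (0-indexed) is shifted by i+7, so successive shifts are 7, 8, 9, ….
Reversing it on jwdctz: j−7=c, w−8=o, d−9=u, c−10=s, t−11=i, z−12=n.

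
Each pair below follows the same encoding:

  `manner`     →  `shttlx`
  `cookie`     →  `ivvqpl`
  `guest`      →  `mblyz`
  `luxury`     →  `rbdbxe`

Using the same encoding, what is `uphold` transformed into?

The shift depends on letter class: consonant m→s is +6, but vowel a→h is +7. Two shifts are in play — +7 for a/e/i/o/u, +6 for every other letter.
On uphold: u(vowel)+7=b, p(cons)+6=v, h(cons)+6=n, o(vowel)+7=v, l(cons)+6=r, d(cons)+6=j.

bvnvrj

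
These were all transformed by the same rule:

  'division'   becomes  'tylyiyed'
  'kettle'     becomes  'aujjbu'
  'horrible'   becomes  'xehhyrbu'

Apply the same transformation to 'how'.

xem

Compare letters: d→t is +16, i→y is +16, v→l is +16 — a constant shift. This is a Caesar cipher with shift 16.
For how: h+16=x, o+16=e, w+16=m.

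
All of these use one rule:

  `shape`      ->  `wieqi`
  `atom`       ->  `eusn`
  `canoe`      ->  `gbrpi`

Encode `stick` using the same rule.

wumdo

Shifts by position in shape: pos 0: s→w (+4), pos 1: h→i (+1), pos 2: a→e (+4), pos 3: p→q (+1) — repeating every 2. The shifts repeat in a cycle of length 2: positions 0,1,… shift by +4, +1, then the pattern repeats.
For stick: s+4=w, t+1=u, i+4=m, c+1=d, k+4=o.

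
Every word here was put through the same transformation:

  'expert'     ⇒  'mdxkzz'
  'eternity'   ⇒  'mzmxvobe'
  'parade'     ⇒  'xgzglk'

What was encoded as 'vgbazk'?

nature

The shifts repeat in a cycle of length 2: positions 0,1,… shift by +8, +6, then the pattern repeats.
Decoding vgbazk: v−8=n, g−6=a, b−8=t, a−6=u, z−8=r, k−6=e.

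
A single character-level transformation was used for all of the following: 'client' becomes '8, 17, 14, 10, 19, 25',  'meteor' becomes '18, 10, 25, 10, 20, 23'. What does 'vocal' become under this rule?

27, 20, 8, 6, 17

Each letter is replaced by its alphabet position (a=1..z=26) + 5.
On vocal: v=22→27, o=15→20, c=3→8, a=1→6, l=12→17.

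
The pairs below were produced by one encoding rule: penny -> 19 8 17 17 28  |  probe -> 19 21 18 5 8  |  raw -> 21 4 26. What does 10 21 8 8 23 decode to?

p is letter #16 and maps to 19: an offset of 3. Each letter is replaced by its alphabet position (a=1..z=26) + 3.
Decoding 10 21 8 8 23: 10→(10−3)÷1=7=g, 21→(21−3)÷1=18=r, 8→(8−3)÷1=5=e, 8→(8−3)÷1=5=e, 23→(23−3)÷1=20=t.

greet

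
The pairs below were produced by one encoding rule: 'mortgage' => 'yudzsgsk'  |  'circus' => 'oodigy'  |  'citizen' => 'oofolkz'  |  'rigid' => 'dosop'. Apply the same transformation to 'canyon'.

ogzeat

The shifts repeat in a cycle of length 2: positions 0,1,… shift by +12, +6, then the pattern repeats.
Applying it to canyon: c+12=o, a+6=g, n+12=z, y+6=e, o+12=a, n+6=t.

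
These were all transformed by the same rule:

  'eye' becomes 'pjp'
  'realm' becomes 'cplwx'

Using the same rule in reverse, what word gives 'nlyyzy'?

Compare letters: e→p is +11, y→j is +11, e→p is +11 — a constant shift. Each letter is shifted forward by 11 in the alphabet (a Caesar shift of +11).
Decoding nlyyzy: n−11=c, l−11=a, y−11=n, y−11=n, z−11=o, y−11=n.

cannon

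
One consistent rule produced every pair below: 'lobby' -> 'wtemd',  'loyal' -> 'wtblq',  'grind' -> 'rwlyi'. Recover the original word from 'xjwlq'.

Shifts by position in lobby: pos 0: l→w (+11), pos 1: o→t (+5), pos 2: b→e (+3), pos 3: b→m (+11), pos 4: y→d (+5) — repeating every 3. The shifts repeat in a cycle of length 3: positions 0,1,… shift by +11, +5, +3, then the pattern repeats.
Decoding xjwlq: x−11=m, j−5=e, w−3=t, l−11=a, q−5=l.

metal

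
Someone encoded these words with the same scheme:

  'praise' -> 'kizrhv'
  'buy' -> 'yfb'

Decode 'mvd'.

Each pair mirrors across the alphabet (p↔k, r↔i, a↔z): positions sum to 25. This is the alphabet-reversal cipher (Atbash): a becomes z, b becomes y, etc.
Undoing it on mvd: m↔n, v↔e, d↔w.

new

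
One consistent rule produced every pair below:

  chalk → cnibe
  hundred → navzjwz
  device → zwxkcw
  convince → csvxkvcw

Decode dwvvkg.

This is an affine cipher: with a=0,…,z=25, each position x becomes (23x+8) mod 26.
Undoing it on dwvvkg: d(3)→17·(3−8)≡19=t; w(22)→17·(22−8)≡4=e; v(21)→17·(21−8)≡13=n; v(21)→17·(21−8)≡13=n; k(10)→17·(10−8)≡8=i; g(6)→17·(6−8)≡18=s (all mod 26).

tennis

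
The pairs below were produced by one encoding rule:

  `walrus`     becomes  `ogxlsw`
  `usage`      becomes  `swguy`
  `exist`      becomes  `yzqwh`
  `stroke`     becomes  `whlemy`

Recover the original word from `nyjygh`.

w(22)→o(14) and a(0)→g(6) fit y≡11x+6 (mod 26); the inverse of 11 mod 26 is 19. This is an affine cipher: with a=0,…,z=25, each position x becomes (11x+6) mod 26.
Undoing it on nyjygh: n(13)→19·(13−6)≡3=d; y(24)→19·(24−6)≡4=e; j(9)→19·(9−6)≡5=f; y(24)→19·(24−6)≡4=e; g(6)→19·(6−6)≡0=a; h(7)→19·(7−6)≡19=t (all mod 26).

defeat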